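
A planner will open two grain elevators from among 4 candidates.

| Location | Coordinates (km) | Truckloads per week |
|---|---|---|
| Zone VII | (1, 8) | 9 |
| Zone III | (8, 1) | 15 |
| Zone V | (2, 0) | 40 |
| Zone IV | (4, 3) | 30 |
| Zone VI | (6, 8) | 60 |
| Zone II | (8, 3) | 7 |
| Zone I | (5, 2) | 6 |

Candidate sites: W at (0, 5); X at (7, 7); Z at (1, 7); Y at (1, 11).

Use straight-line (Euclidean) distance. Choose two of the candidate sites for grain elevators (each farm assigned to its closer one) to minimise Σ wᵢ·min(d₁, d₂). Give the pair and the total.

Evaluate every pair (each demand assigned to the nearer of the two):
  {W, X}: total = 615.3
  {X, Z}: total = 679.1
  {X, Y}: total = 758.4
  {W, Z}: total = 890.1
  {W, Y}: total = 953.3
  {Z, Y}: total = 980.9
Best pair: {W, X} with total 615.3.

{W, X}, total 615.3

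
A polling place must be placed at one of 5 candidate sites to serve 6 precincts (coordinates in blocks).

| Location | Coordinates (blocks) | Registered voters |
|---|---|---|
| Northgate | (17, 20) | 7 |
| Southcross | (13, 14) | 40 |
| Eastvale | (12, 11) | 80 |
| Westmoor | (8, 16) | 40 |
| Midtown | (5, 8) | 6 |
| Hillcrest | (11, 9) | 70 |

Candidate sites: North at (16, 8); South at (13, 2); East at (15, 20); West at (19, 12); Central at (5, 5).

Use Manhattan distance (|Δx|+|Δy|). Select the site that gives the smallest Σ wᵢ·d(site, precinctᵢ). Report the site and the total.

North, total 2137 blocks

Total weighted distance at each candidate:
  North (16, 8): total = 2137
  South (13, 2): total = 2908
  East (15, 20): total = 2916
  West (19, 12): total = 2508
  Central (5, 5): total = 3187
Minimum is at North with total 2137 blocks.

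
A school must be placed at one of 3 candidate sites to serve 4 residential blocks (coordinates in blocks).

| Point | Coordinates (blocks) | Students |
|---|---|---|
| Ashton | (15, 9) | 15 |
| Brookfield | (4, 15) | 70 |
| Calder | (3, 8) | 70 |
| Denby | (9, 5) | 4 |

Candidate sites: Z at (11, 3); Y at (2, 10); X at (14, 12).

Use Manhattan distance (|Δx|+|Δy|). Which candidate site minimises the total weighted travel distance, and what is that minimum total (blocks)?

Total weighted distance at each candidate:
  Z (11, 3): total = 2406
  Y (2, 10): total = 958
  X (14, 12): total = 2068
Minimum is at Y with total 958 blocks.

Y, total 958 blocks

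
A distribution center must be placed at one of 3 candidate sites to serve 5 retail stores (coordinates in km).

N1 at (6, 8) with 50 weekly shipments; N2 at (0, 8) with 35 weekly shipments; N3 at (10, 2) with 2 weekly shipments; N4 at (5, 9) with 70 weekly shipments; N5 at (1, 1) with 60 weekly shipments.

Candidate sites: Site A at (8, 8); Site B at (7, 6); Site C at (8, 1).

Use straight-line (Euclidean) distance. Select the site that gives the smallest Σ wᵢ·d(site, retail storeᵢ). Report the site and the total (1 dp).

Site B, total 1097.6 km

Total weighted distance at each candidate:
  Site A (8, 8): total = 1208.0
  Site B (7, 6): total = 1097.6
  Site C (8, 1): total = 1758.6
Minimum is at Site B with total 1097.6 km.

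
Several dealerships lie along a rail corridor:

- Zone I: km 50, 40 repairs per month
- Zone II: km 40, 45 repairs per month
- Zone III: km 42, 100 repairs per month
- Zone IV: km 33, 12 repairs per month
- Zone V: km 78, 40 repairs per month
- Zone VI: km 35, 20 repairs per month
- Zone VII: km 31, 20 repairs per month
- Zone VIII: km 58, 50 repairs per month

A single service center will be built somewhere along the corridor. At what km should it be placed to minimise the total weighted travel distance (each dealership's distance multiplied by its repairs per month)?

x = 42

For a sum of weighted absolute distances on a line, the optimum is the weighted median (not the mean). Total weight W = 327; half-weight = 163.5.
Sort by position and accumulate weight:
  km 31 (Zone VII, w=20) → cum 20
  km 33 (Zone IV, w=12) → cum 32
  km 35 (Zone VI, w=20) → cum 52
  km 40 (Zone II, w=45) → cum 97
  km 42 (Zone III, w=100) → cum 197  ≥ 163.5 → median here
  km 50 (Zone I, w=40) → cum 237
  km 58 (Zone VIII, w=50) → cum 287
  km 78 (Zone V, w=40) → cum 327
Optimal location: km 42.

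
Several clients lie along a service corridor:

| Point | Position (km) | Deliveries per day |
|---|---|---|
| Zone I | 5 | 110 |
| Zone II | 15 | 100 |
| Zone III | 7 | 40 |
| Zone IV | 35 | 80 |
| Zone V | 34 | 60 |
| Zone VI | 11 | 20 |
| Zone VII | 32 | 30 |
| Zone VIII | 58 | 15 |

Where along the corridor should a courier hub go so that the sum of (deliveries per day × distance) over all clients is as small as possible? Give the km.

For a sum of weighted absolute distances on a line, the optimum is the weighted median (not the mean). Total weight W = 455; half-weight = 227.5.
Sort by position and accumulate weight:
  km 5 (Zone I, w=110) → cum 110
  km 7 (Zone III, w=40) → cum 150
  km 11 (Zone VI, w=20) → cum 170
  km 15 (Zone II, w=100) → cum 270  ≥ 227.5 → median here
  km 32 (Zone VII, w=30) → cum 300
  km 34 (Zone V, w=60) → cum 360
  km 35 (Zone IV, w=80) → cum 440
  km 58 (Zone VIII, w=15) → cum 455
Optimal location: km 15.

x = 15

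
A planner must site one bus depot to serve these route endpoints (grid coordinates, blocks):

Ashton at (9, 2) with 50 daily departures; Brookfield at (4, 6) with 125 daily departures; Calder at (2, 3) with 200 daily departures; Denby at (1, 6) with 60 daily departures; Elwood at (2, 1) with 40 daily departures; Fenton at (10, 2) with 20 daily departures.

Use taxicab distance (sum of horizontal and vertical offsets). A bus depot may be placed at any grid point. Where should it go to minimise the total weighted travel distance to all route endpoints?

Manhattan distance separates: Σwᵢ(|x−xᵢ|+|y−yᵢ|) = Σwᵢ|x−xᵢ| + Σwᵢ|y−yᵢ|, so x and y are optimised independently as 1-D weighted medians.
Total weight W = 495; half = 247.5.
x-coordinate, sorted with cumulative weight:
  x=1 (Denby, w=60) cum 60
  x=2 (Calder, w=200) cum 260  ← median
  x=2 (Elwood, w=40) cum 300
  x=4 (Brookfield, w=125) cum 425
  x=9 (Ashton, w=50) cum 475
  x=10 (Fenton, w=20) cum 495
⇒ x* = 2
y-coordinate, sorted with cumulative weight:
  y=1 (Elwood, w=40) cum 40
  y=2 (Ashton, w=50) cum 90
  y=2 (Fenton, w=20) cum 110
  y=3 (Calder, w=200) cum 310  ← median
  y=6 (Brookfield, w=125) cum 435
  y=6 (Denby, w=60) cum 495
⇒ y* = 3

(2, 3)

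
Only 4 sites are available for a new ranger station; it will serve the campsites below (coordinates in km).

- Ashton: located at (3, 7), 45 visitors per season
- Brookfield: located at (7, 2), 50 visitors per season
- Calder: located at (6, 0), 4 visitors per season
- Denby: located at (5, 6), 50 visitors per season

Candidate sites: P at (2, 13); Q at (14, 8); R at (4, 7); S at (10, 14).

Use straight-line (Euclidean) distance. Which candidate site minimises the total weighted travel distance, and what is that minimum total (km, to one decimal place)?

R, total 436.4 km

Total weighted distance at each candidate:
  P (2, 13): total = 1313.1
  Q (14, 8): total = 1464.3
  R (4, 7): total = 436.4
  S (10, 14): total = 1593.9
Minimum is at R with total 436.4 km.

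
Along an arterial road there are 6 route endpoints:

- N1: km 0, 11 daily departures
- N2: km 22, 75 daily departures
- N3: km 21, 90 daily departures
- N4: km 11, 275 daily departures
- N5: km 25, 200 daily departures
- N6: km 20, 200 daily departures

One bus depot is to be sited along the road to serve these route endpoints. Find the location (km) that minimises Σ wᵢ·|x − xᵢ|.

x = 20

For a sum of weighted absolute distances on a line, the optimum is the weighted median (not the mean). Total weight W = 851; half-weight = 425.5.
Sort by position and accumulate weight:
  km 0 (N1, w=11) → cum 11
  km 11 (N4, w=275) → cum 286
  km 20 (N6, w=200) → cum 486  ≥ 425.5 → median here
  km 21 (N3, w=90) → cum 576
  km 22 (N2, w=75) → cum 651
  km 25 (N5, w=200) → cum 851
Optimal location: km 20.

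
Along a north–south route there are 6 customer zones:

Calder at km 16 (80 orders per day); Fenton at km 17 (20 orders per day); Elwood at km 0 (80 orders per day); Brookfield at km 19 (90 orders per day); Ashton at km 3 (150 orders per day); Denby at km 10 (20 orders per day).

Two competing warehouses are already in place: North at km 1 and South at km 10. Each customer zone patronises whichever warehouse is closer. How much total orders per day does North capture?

The indifferent point is the midpoint (1+10)/2 = 5.5; customer zones left of it (closer to North at 1) go to North, those right go to South.
  Elwood at 0 (w=80) → North
  Ashton at 3 (w=150) → North
  Denby at 10 (w=20) → South
  Calder at 16 (w=80) → South
  Fenton at 17 (w=20) → South
  Brookfield at 19 (w=90) → South
North captures 230; South captures 210.

230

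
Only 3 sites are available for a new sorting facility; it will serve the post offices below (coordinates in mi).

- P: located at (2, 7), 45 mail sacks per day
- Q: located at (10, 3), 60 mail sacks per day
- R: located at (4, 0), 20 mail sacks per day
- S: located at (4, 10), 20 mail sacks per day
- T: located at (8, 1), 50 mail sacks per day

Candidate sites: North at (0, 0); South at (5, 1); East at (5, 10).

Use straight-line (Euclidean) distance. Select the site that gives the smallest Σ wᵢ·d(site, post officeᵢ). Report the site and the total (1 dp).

Total weighted distance at each candidate:
  North (0, 0): total = 1652.5
  South (5, 1): total = 984.4
  East (5, 10): total = 1402.4
Minimum is at South with total 984.4 mi.

South, total 984.4 mi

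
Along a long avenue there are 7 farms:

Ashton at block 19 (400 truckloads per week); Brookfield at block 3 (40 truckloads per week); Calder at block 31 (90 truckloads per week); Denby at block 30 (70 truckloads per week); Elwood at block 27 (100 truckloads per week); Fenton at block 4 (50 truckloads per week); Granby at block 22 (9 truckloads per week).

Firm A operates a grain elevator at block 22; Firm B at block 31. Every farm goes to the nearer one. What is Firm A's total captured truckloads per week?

499

The indifferent point is the midpoint (22+31)/2 = 26.5; farms left of it (closer to Firm A at 22) go to Firm A, those right go to Firm B.
  Brookfield at 3 (w=40) → Firm A
  Fenton at 4 (w=50) → Firm A
  Ashton at 19 (w=400) → Firm A
  Granby at 22 (w=9) → Firm A
  Elwood at 27 (w=100) → Firm B
  Denby at 30 (w=70) → Firm B
  Calder at 31 (w=90) → Firm B
Firm A captures 499; Firm B captures 260.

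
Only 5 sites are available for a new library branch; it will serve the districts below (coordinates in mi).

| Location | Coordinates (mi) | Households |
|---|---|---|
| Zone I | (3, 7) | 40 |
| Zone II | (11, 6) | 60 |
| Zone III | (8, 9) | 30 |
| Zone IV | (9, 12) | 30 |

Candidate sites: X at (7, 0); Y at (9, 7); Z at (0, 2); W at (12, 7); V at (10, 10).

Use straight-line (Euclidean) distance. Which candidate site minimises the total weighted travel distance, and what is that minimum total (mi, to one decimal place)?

Total weighted distance at each candidate:
  X (7, 0): total = 1391.8
  Y (9, 7): total = 591.2
  Z (0, 2): total = 1658.0
  W (12, 7): total = 753.9
  V (10, 10): total = 686.2
Minimum is at Y with total 591.2 mi.

Y, total 591.2 mi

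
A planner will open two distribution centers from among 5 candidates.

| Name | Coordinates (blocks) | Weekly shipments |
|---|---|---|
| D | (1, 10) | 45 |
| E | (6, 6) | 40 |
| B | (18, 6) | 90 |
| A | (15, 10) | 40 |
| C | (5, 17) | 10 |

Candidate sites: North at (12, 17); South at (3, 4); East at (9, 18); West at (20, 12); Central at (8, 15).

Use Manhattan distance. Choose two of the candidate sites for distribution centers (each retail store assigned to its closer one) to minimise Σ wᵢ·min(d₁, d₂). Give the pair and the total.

Evaluate every pair (each demand assigned to the nearer of the two):
  {South, West}: total = 1710
  {West, Central}: total = 2030
  {East, West}: total = 2370
  {North, South}: total = 2560
  {North, West}: total = 2560
  {South, Central}: total = 2620
  {South, East}: total = 2700
  {North, Central}: total = 2960
  {East, Central}: total = 3220
  {North, East}: total = 3300
Best pair: {South, West} with total 1710.

{South, West}, total 1710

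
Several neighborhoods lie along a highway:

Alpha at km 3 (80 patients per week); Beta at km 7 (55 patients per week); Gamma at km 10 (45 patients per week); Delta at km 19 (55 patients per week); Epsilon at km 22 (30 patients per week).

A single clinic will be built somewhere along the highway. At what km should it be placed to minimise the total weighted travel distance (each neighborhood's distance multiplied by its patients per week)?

For a sum of weighted absolute distances on a line, the optimum is the weighted median (not the mean). Total weight W = 265; half-weight = 132.5.
Sort by position and accumulate weight:
  km 3 (Alpha, w=80) → cum 80
  km 7 (Beta, w=55) → cum 135  ≥ 132.5 → median here
  km 10 (Gamma, w=45) → cum 180
  km 19 (Delta, w=55) → cum 235
  km 22 (Epsilon, w=30) → cum 265
Optimal location: km 7.

x = 7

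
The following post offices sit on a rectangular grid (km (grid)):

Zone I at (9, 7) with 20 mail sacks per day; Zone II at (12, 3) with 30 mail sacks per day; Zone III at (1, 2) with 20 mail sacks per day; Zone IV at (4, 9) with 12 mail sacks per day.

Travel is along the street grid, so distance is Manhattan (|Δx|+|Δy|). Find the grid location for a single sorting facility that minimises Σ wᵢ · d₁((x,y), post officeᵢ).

(9, 3)

Manhattan distance separates: Σwᵢ(|x−xᵢ|+|y−yᵢ|) = Σwᵢ|x−xᵢ| + Σwᵢ|y−yᵢ|, so x and y are optimised independently as 1-D weighted medians.
Total weight W = 82; half = 41.
x-coordinate, sorted with cumulative weight:
  x=1 (Zone III, w=20) cum 20
  x=4 (Zone IV, w=12) cum 32
  x=9 (Zone I, w=20) cum 52  ← median
  x=12 (Zone II, w=30) cum 82
⇒ x* = 9
y-coordinate, sorted with cumulative weight:
  y=2 (Zone III, w=20) cum 20
  y=3 (Zone II, w=30) cum 50  ← median
  y=7 (Zone I, w=20) cum 70
  y=9 (Zone IV, w=12) cum 82
⇒ y* = 3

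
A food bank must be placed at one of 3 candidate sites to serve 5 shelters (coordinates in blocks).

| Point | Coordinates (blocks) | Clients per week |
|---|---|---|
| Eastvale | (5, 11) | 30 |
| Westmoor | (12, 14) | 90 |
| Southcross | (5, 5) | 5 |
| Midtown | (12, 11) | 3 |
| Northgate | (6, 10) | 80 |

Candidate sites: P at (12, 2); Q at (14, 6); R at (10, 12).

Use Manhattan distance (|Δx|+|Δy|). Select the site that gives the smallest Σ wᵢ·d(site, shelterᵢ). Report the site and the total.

R, total 1089 blocks

Total weighted distance at each candidate:
  P (12, 2): total = 2757
  Q (14, 6): total = 2351
  R (10, 12): total = 1089
Minimum is at R with total 1089 blocks.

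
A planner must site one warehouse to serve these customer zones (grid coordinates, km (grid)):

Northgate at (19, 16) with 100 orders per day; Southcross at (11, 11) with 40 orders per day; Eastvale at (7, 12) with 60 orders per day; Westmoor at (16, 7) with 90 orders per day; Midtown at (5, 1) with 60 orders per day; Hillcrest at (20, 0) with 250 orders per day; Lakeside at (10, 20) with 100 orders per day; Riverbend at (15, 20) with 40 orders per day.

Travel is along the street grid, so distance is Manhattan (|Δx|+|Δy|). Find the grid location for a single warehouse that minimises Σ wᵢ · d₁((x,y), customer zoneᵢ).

Manhattan distance separates: Σwᵢ(|x−xᵢ|+|y−yᵢ|) = Σwᵢ|x−xᵢ| + Σwᵢ|y−yᵢ|, so x and y are optimised independently as 1-D weighted medians.
Total weight W = 740; half = 370.
x-coordinate, sorted with cumulative weight:
  x=5 (Midtown, w=60) cum 60
  x=7 (Eastvale, w=60) cum 120
  x=10 (Lakeside, w=100) cum 220
  x=11 (Southcross, w=40) cum 260
  x=15 (Riverbend, w=40) cum 300
  x=16 (Westmoor, w=90) cum 390  ← median
  x=19 (Northgate, w=100) cum 490
  x=20 (Hillcrest, w=250) cum 740
⇒ x* = 16
y-coordinate, sorted with cumulative weight:
  y=0 (Hillcrest, w=250) cum 250
  y=1 (Midtown, w=60) cum 310
  y=7 (Westmoor, w=90) cum 400  ← median
  y=11 (Southcross, w=40) cum 440
  y=12 (Eastvale, w=60) cum 500
  y=16 (Northgate, w=100) cum 600
  y=20 (Lakeside, w=100) cum 700
  y=20 (Riverbend, w=40) cum 740
⇒ y* = 7

(16, 7)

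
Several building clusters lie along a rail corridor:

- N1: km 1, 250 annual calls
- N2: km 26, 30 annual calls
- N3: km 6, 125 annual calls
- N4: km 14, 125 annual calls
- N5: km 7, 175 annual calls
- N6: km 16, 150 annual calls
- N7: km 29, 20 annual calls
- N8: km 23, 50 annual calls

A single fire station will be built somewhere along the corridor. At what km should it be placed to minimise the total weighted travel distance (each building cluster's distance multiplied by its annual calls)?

For a sum of weighted absolute distances on a line, the optimum is the weighted median (not the mean). Total weight W = 925; half-weight = 462.5.
Sort by position and accumulate weight:
  km 1 (N1, w=250) → cum 250
  km 6 (N3, w=125) → cum 375
  km 7 (N5, w=175) → cum 550  ≥ 462.5 → median here
  km 14 (N4, w=125) → cum 675
  km 16 (N6, w=150) → cum 825
  km 23 (N8, w=50) → cum 875
  km 26 (N2, w=30) → cum 905
  km 29 (N7, w=20) → cum 925
Optimal location: km 7.

x = 7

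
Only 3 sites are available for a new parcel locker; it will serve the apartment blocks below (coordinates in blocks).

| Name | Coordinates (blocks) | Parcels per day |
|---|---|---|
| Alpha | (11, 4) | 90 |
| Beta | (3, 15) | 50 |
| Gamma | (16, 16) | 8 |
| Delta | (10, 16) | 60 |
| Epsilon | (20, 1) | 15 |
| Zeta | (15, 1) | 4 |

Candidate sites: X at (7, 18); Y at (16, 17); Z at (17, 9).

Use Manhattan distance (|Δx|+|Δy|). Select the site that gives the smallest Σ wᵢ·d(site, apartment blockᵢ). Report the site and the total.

X, total 2908 blocks

Total weighted distance at each candidate:
  X (7, 18): total = 2908
  Y (16, 17): total = 3166
  Z (17, 9): total = 3099
Minimum is at X with total 2908 blocks.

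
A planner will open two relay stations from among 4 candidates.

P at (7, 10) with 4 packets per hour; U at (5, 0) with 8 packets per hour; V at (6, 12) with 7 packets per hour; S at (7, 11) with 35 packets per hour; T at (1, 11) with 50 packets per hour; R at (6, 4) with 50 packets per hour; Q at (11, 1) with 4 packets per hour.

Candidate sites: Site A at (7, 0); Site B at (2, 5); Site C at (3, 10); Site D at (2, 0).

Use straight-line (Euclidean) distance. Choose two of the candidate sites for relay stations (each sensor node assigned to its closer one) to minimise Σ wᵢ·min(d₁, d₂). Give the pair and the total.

{Site A, Site C}, total 536.0

Evaluate every pair (each demand assigned to the nearer of the two):
  {Site A, Site C}: total = 536.0
  {Site B, Site C}: total = 589.5
  {Site C, Site D}: total = 640.4
  {Site A, Site B}: total = 900.9
  {Site B, Site D}: total = 928.6
  {Site A, Site D}: total = 1300.2
Best pair: {Site A, Site C} with total 536.0.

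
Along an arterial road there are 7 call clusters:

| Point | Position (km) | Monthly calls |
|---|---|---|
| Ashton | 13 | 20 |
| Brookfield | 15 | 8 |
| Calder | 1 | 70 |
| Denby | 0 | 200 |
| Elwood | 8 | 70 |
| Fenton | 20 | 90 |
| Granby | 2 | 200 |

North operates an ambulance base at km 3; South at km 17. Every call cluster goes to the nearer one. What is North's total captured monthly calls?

540

The indifferent point is the midpoint (3+17)/2 = 10; call clusters left of it (closer to North at 3) go to North, those right go to South.
  Denby at 0 (w=200) → North
  Calder at 1 (w=70) → North
  Granby at 2 (w=200) → North
  Elwood at 8 (w=70) → North
  Ashton at 13 (w=20) → South
  Brookfield at 15 (w=8) → South
  Fenton at 20 (w=90) → South
North captures 540; South captures 118.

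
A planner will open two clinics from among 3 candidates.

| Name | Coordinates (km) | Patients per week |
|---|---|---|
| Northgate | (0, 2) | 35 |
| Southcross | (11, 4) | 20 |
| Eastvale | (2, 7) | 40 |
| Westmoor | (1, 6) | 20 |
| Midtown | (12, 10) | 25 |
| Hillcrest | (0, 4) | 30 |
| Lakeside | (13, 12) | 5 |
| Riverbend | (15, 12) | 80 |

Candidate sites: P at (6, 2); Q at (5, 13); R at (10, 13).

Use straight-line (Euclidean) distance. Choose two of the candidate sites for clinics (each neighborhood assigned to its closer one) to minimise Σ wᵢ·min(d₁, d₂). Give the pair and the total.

Evaluate every pair (each demand assigned to the nearer of the two):
  {P, R}: total = 1405.5
  {Q, R}: total = 1856.3
  {P, Q}: total = 1926.3
Best pair: {P, R} with total 1405.5.

{P, R}, total 1405.5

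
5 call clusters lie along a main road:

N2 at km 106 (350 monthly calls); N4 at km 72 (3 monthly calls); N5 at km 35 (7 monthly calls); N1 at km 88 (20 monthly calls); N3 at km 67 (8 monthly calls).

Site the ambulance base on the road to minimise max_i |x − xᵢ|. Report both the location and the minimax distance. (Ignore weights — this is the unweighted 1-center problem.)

The 1-center on a line is the midpoint of the two extreme points: leftmost at 35, rightmost at 106.
Optimal location = (35 + 106)/2 = 70.5; maximum distance = (106 − 35)/2 = 35.5.

location 70.5, max distance 35.5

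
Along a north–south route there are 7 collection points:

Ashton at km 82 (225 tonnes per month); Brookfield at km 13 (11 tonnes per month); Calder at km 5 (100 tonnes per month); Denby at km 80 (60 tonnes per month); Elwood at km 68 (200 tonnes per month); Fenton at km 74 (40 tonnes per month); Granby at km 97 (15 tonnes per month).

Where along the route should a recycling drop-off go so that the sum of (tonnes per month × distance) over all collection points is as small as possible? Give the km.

x = 74

For a sum of weighted absolute distances on a line, the optimum is the weighted median (not the mean). Total weight W = 651; half-weight = 325.5.
Sort by position and accumulate weight:
  km 5 (Calder, w=100) → cum 100
  km 13 (Brookfield, w=11) → cum 111
  km 68 (Elwood, w=200) → cum 311
  km 74 (Fenton, w=40) → cum 351  ≥ 325.5 → median here
  km 80 (Denby, w=60) → cum 411
  km 82 (Ashton, w=225) → cum 636
  km 97 (Granby, w=15) → cum 651
Optimal location: km 74.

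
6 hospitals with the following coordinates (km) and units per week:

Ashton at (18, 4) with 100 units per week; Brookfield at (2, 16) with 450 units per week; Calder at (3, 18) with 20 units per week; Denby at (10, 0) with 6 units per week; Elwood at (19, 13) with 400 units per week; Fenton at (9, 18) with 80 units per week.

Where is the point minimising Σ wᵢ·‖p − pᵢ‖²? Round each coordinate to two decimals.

The minimiser of Σwᵢ‖p−pᵢ‖² is the weighted centroid p* = (Σwᵢpᵢ)/(Σwᵢ).
Σwᵢ = 1056.
Σwᵢxᵢ = 100·18 + 450·2 + 20·3 + 6·10 + 400·19 + 80·9 = 11140.
Σwᵢyᵢ = 100·4 + 450·16 + 20·18 + 6·0 + 400·13 + 80·18 = 14600.
x* = 11140/1056 = 10.55, y* = 14600/1056 = 13.83.

(10.55, 13.83)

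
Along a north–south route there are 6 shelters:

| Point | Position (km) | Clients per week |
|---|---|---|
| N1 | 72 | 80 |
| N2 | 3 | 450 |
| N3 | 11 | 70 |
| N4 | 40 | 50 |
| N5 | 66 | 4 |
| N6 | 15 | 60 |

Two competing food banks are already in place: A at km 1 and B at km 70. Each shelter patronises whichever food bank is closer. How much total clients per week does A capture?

The indifferent point is the midpoint (1+70)/2 = 35.5; shelters left of it (closer to A at 1) go to A, those right go to B.
  N2 at 3 (w=450) → A
  N3 at 11 (w=70) → A
  N6 at 15 (w=60) → A
  N4 at 40 (w=50) → B
  N5 at 66 (w=4) → B
  N1 at 72 (w=80) → B
A captures 580; B captures 134.

580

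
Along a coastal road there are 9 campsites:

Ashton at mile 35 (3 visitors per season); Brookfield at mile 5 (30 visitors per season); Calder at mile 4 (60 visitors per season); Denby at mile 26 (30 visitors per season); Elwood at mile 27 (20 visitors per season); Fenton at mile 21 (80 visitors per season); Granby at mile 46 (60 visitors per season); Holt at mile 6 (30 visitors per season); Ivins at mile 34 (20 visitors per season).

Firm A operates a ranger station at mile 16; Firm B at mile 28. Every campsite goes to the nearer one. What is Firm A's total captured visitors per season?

200

The indifferent point is the midpoint (16+28)/2 = 22; campsites left of it (closer to Firm A at 16) go to Firm A, those right go to Firm B.
  Calder at 4 (w=60) → Firm A
  Brookfield at 5 (w=30) → Firm A
  Holt at 6 (w=30) → Firm A
  Fenton at 21 (w=80) → Firm A
  Denby at 26 (w=30) → Firm B
  Elwood at 27 (w=20) → Firm B
  Ivins at 34 (w=20) → Firm B
  Ashton at 35 (w=3) → Firm B
  Granby at 46 (w=60) → Firm B
Firm A captures 200; Firm B captures 133.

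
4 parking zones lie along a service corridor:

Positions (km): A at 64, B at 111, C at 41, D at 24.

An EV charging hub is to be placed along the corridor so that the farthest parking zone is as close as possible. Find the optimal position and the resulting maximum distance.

The 1-center on a line is the midpoint of the two extreme points: leftmost at 24, rightmost at 111.
Optimal location = (24 + 111)/2 = 67.5; maximum distance = (111 − 24)/2 = 43.5.

location 67.5, max distance 43.5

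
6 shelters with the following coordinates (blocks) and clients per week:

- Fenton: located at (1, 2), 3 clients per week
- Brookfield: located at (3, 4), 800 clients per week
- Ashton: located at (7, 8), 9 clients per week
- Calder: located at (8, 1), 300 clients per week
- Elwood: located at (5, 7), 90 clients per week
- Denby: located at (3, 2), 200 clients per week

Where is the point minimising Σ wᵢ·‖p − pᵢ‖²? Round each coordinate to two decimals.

(4.22, 3.29)

The minimiser of Σwᵢ‖p−pᵢ‖² is the weighted centroid p* = (Σwᵢpᵢ)/(Σwᵢ).
Σwᵢ = 1402.
Σwᵢxᵢ = 3·1 + 800·3 + 9·7 + 300·8 + 90·5 + 200·3 = 5916.
Σwᵢyᵢ = 3·2 + 800·4 + 9·8 + 300·1 + 90·7 + 200·2 = 4608.
x* = 5916/1402 = 4.22, y* = 4608/1402 = 3.29.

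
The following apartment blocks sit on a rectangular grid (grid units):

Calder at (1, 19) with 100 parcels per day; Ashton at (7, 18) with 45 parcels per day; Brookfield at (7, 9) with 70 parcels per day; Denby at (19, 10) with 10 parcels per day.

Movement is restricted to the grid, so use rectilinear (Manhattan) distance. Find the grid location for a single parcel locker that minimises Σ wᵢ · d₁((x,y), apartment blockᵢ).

(7, 18)

Manhattan distance separates: Σwᵢ(|x−xᵢ|+|y−yᵢ|) = Σwᵢ|x−xᵢ| + Σwᵢ|y−yᵢ|, so x and y are optimised independently as 1-D weighted medians.
Total weight W = 225; half = 112.5.
x-coordinate, sorted with cumulative weight:
  x=1 (Calder, w=100) cum 100
  x=7 (Ashton, w=45) cum 145  ← median
  x=7 (Brookfield, w=70) cum 215
  x=19 (Denby, w=10) cum 225
⇒ x* = 7
y-coordinate, sorted with cumulative weight:
  y=9 (Brookfield, w=70) cum 70
  y=10 (Denby, w=10) cum 80
  y=18 (Ashton, w=45) cum 125  ← median
  y=19 (Calder, w=100) cum 225
⇒ y* = 18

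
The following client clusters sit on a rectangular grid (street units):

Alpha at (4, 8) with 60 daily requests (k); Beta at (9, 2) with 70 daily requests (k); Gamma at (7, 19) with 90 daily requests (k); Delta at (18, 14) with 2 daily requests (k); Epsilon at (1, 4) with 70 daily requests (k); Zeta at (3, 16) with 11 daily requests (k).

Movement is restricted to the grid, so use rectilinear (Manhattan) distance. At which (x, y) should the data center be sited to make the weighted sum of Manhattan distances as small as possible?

(7, 8)

Manhattan distance separates: Σwᵢ(|x−xᵢ|+|y−yᵢ|) = Σwᵢ|x−xᵢ| + Σwᵢ|y−yᵢ|, so x and y are optimised independently as 1-D weighted medians.
Total weight W = 303; half = 151.5.
x-coordinate, sorted with cumulative weight:
  x=1 (Epsilon, w=70) cum 70
  x=3 (Zeta, w=11) cum 81
  x=4 (Alpha, w=60) cum 141
  x=7 (Gamma, w=90) cum 231  ← median
  x=9 (Beta, w=70) cum 301
  x=18 (Delta, w=2) cum 303
⇒ x* = 7
y-coordinate, sorted with cumulative weight:
  y=2 (Beta, w=70) cum 70
  y=4 (Epsilon, w=70) cum 140
  y=8 (Alpha, w=60) cum 200  ← median
  y=14 (Delta, w=2) cum 202
  y=16 (Zeta, w=11) cum 213
  y=19 (Gamma, w=90) cum 303
⇒ y* = 8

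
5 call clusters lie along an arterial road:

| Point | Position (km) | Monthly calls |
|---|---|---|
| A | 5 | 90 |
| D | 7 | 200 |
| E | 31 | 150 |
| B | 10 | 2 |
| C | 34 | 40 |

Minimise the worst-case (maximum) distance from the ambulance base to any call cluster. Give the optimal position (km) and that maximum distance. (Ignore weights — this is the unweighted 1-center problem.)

The 1-center on a line is the midpoint of the two extreme points: leftmost at 5, rightmost at 34.
Optimal location = (5 + 34)/2 = 19.5; maximum distance = (34 − 5)/2 = 14.5.

location 19.5, max distance 14.5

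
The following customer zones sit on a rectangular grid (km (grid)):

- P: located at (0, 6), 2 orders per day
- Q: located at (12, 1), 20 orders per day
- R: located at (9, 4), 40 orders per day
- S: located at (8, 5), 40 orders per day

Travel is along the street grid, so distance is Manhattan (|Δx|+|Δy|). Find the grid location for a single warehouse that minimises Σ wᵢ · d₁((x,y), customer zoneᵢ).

Manhattan distance separates: Σwᵢ(|x−xᵢ|+|y−yᵢ|) = Σwᵢ|x−xᵢ| + Σwᵢ|y−yᵢ|, so x and y are optimised independently as 1-D weighted medians.
Total weight W = 102; half = 51.
x-coordinate, sorted with cumulative weight:
  x=0 (P, w=2) cum 2
  x=8 (S, w=40) cum 42
  x=9 (R, w=40) cum 82  ← median
  x=12 (Q, w=20) cum 102
⇒ x* = 9
y-coordinate, sorted with cumulative weight:
  y=1 (Q, w=20) cum 20
  y=4 (R, w=40) cum 60  ← median
  y=5 (S, w=40) cum 100
  y=6 (P, w=2) cum 102
⇒ y* = 4

(9, 4)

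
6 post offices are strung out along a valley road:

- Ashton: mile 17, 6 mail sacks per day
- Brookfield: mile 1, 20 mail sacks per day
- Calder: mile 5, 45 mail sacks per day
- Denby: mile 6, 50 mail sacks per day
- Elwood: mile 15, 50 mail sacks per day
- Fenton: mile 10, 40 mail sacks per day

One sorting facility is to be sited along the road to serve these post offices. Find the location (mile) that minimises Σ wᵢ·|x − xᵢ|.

For a sum of weighted absolute distances on a line, the optimum is the weighted median (not the mean). Total weight W = 211; half-weight = 105.5.
Sort by position and accumulate weight:
  mile 1 (Brookfield, w=20) → cum 20
  mile 5 (Calder, w=45) → cum 65
  mile 6 (Denby, w=50) → cum 115  ≥ 105.5 → median here
  mile 10 (Fenton, w=40) → cum 155
  mile 15 (Elwood, w=50) → cum 205
  mile 17 (Ashton, w=6) → cum 211
Optimal location: mile 6.

x = 6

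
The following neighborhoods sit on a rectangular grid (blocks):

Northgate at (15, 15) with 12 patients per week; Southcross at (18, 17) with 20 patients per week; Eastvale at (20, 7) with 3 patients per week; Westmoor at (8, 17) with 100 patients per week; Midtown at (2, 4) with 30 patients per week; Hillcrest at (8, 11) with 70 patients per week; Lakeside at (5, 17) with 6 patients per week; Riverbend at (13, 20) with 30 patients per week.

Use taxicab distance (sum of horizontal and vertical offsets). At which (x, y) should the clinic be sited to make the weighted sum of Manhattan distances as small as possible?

Manhattan distance separates: Σwᵢ(|x−xᵢ|+|y−yᵢ|) = Σwᵢ|x−xᵢ| + Σwᵢ|y−yᵢ|, so x and y are optimised independently as 1-D weighted medians.
Total weight W = 271; half = 135.5.
x-coordinate, sorted with cumulative weight:
  x=2 (Midtown, w=30) cum 30
  x=5 (Lakeside, w=6) cum 36
  x=8 (Westmoor, w=100) cum 136  ← median
  x=8 (Hillcrest, w=70) cum 206
  x=13 (Riverbend, w=30) cum 236
  x=15 (Northgate, w=12) cum 248
  x=18 (Southcross, w=20) cum 268
  x=20 (Eastvale, w=3) cum 271
⇒ x* = 8
y-coordinate, sorted with cumulative weight:
  y=4 (Midtown, w=30) cum 30
  y=7 (Eastvale, w=3) cum 33
  y=11 (Hillcrest, w=70) cum 103
  y=15 (Northgate, w=12) cum 115
  y=17 (Southcross, w=20) cum 135
  y=17 (Westmoor, w=100) cum 235  ← median
  y=17 (Lakeside, w=6) cum 241
  y=20 (Riverbend, w=30) cum 271
⇒ y* = 17

(8, 17)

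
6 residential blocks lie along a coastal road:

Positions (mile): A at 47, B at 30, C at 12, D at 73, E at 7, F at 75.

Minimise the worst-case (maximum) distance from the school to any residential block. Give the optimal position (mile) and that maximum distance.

location 41, max distance 34

The 1-center on a line is the midpoint of the two extreme points: leftmost at 7, rightmost at 75.
Optimal location = (7 + 75)/2 = 41; maximum distance = (75 − 7)/2 = 34.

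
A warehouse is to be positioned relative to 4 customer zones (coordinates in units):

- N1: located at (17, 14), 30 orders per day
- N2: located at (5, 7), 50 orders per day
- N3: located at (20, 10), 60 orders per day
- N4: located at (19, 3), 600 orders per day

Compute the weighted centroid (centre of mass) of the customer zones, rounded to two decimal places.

The minimiser of Σwᵢ‖p−pᵢ‖² is the weighted centroid p* = (Σwᵢpᵢ)/(Σwᵢ).
Σwᵢ = 740.
Σwᵢxᵢ = 30·17 + 50·5 + 60·20 + 600·19 = 13360.
Σwᵢyᵢ = 30·14 + 50·7 + 60·10 + 600·3 = 3170.
x* = 13360/740 = 18.05, y* = 3170/740 = 4.28.

(18.05, 4.28)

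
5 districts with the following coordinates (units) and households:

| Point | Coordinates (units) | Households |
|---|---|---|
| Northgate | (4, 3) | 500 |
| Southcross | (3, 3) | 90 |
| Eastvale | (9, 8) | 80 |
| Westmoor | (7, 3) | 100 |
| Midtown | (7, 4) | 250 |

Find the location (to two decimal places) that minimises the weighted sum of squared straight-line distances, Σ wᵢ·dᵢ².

The minimiser of Σwᵢ‖p−pᵢ‖² is the weighted centroid p* = (Σwᵢpᵢ)/(Σwᵢ).
Σwᵢ = 1020.
Σwᵢxᵢ = 500·4 + 90·3 + 80·9 + 100·7 + 250·7 = 5440.
Σwᵢyᵢ = 500·3 + 90·3 + 80·8 + 100·3 + 250·4 = 3710.
x* = 5440/1020 = 5.33, y* = 3710/1020 = 3.64.

(5.33, 3.64)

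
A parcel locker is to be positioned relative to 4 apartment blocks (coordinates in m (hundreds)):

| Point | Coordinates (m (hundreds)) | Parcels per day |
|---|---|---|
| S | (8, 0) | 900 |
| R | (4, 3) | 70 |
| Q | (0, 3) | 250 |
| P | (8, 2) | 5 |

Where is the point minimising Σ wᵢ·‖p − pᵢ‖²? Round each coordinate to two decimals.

The minimiser of Σwᵢ‖p−pᵢ‖² is the weighted centroid p* = (Σwᵢpᵢ)/(Σwᵢ).
Σwᵢ = 1225.
Σwᵢxᵢ = 900·8 + 70·4 + 250·0 + 5·8 = 7520.
Σwᵢyᵢ = 900·0 + 70·3 + 250·3 + 5·2 = 970.
x* = 7520/1225 = 6.14, y* = 970/1225 = 0.79.

(6.14, 0.79)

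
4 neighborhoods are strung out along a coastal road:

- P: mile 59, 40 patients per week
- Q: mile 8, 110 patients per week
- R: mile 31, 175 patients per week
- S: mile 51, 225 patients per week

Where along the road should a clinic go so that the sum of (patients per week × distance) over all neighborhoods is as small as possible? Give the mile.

x = 31

For a sum of weighted absolute distances on a line, the optimum is the weighted median (not the mean). Total weight W = 550; half-weight = 275.
Sort by position and accumulate weight:
  mile 8 (Q, w=110) → cum 110
  mile 31 (R, w=175) → cum 285  ≥ 275 → median here
  mile 51 (S, w=225) → cum 510
  mile 59 (P, w=40) → cum 550
Optimal location: mile 31.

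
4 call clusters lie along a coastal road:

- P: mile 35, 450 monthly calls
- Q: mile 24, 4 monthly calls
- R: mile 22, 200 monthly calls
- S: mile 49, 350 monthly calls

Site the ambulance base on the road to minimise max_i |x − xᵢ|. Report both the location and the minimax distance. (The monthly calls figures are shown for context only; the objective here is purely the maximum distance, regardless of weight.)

location 35.5, max distance 13.5

The 1-center on a line is the midpoint of the two extreme points: leftmost at 22, rightmost at 49.
Optimal location = (22 + 49)/2 = 35.5; maximum distance = (49 − 22)/2 = 13.5.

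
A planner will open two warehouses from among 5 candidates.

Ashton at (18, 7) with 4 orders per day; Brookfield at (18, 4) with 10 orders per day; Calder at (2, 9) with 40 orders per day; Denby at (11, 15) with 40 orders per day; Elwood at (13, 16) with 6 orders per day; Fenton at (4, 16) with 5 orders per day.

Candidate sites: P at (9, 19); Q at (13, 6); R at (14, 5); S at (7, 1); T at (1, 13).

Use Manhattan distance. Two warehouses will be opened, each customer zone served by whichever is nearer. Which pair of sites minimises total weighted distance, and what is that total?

Evaluate every pair (each demand assigned to the nearer of the two):
  {Q, T}: total = 824
  {P, T}: total = 836
  {R, T}: total = 856
  {P, Q}: total = 976
  {S, T}: total = 1008
  {P, R}: total = 1036
  {P, S}: total = 1050
  {Q, S}: total = 1204
  {Q, R}: total = 1229
  {R, S}: total = 1276
Best pair: {Q, T} with total 824.

{Q, T}, total 824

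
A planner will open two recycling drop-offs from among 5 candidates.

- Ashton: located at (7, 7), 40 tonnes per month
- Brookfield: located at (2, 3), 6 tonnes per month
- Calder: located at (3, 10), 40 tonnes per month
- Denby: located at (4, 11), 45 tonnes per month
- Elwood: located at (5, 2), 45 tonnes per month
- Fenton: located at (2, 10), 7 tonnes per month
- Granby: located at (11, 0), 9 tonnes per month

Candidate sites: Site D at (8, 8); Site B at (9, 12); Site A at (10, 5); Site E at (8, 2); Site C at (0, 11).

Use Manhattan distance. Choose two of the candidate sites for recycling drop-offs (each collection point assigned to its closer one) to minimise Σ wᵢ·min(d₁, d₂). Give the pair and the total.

Evaluate every pair (each demand assigned to the nearer of the two):
  {Site E, Site C}: total = 823
  {Site D, Site E}: total = 953
  {Site D, Site C}: total = 1005
  {Site A, Site C}: total = 1035
  {Site B, Site E}: total = 1115
  {Site D, Site A}: total = 1205
  {Site D, Site B}: total = 1256
  {Site B, Site A}: total = 1327
  {Site B, Site C}: total = 1457
  {Site A, Site E}: total = 1533
Best pair: {Site E, Site C} with total 823.

{Site E, Site C}, total 823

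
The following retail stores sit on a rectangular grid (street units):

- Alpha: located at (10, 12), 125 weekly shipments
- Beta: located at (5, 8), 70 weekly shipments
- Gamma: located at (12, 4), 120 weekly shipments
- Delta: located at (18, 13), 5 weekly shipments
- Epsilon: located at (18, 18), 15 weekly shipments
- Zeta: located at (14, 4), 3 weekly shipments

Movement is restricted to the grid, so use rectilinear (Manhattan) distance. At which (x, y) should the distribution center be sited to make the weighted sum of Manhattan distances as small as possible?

Manhattan distance separates: Σwᵢ(|x−xᵢ|+|y−yᵢ|) = Σwᵢ|x−xᵢ| + Σwᵢ|y−yᵢ|, so x and y are optimised independently as 1-D weighted medians.
Total weight W = 338; half = 169.
x-coordinate, sorted with cumulative weight:
  x=5 (Beta, w=70) cum 70
  x=10 (Alpha, w=125) cum 195  ← median
  x=12 (Gamma, w=120) cum 315
  x=14 (Zeta, w=3) cum 318
  x=18 (Delta, w=5) cum 323
  x=18 (Epsilon, w=15) cum 338
⇒ x* = 10
y-coordinate, sorted with cumulative weight:
  y=4 (Gamma, w=120) cum 120
  y=4 (Zeta, w=3) cum 123
  y=8 (Beta, w=70) cum 193  ← median
  y=12 (Alpha, w=125) cum 318
  y=13 (Delta, w=5) cum 323
  y=18 (Epsilon, w=15) cum 338
⇒ y* = 8

(10, 8)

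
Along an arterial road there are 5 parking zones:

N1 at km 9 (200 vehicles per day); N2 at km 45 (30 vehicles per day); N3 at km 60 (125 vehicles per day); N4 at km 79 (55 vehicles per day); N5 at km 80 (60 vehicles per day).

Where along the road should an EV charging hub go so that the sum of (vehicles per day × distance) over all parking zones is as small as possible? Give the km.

x = 60

For a sum of weighted absolute distances on a line, the optimum is the weighted median (not the mean). Total weight W = 470; half-weight = 235.
Sort by position and accumulate weight:
  km 9 (N1, w=200) → cum 200
  km 45 (N2, w=30) → cum 230
  km 60 (N3, w=125) → cum 355  ≥ 235 → median here
  km 79 (N4, w=55) → cum 410
  km 80 (N5, w=60) → cum 470
Optimal location: km 60.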